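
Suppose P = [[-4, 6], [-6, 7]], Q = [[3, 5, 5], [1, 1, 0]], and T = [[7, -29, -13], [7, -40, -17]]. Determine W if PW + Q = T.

W = [[-1, 1, -3], [0, -5, -5]]

PW = T − Q = [[4, -34, -18], [6, -41, -17]].
Left-multiplying both sides by P⁻¹ gives W = P⁻¹(T − Q).
P has determinant 8; P⁻¹ = [[7/8, -3/4], [3/4, -1/2]].
W = P⁻¹(T − Q) = [[-1, 1, -3], [0, -5, -5]].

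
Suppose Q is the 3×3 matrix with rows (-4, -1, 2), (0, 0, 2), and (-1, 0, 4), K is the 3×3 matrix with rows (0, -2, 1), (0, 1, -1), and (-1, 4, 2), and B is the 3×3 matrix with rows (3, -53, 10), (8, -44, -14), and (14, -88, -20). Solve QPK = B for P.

P = [[-4, 0, -2], [1, -1, 3], [5, 4, -4]]

Left-multiply by Q⁻¹ and right-multiply by K⁻¹: P = Q⁻¹BK⁻¹.
Q has determinant 2; Q⁻¹ = [[0, 2, -1], [-1, -7, 4], [0, 1/2, 0]].
det K = -1; the adjugate gives K⁻¹ = [[-6, -8, -1], [-1, -1, 0], [-1, -2, 0]].
Q⁻¹B = [[2, 0, -8], [-3, 9, 8], [4, -22, -7]].
P = (Q⁻¹B)K⁻¹ = [[-4, 0, -2], [1, -1, 3], [5, 4, -4]].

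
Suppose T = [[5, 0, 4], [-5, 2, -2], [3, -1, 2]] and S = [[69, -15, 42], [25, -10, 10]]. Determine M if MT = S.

Since T sits to the right of M, M = ST⁻¹.
det T = 6, so T⁻¹ = [[1/3, -2/3, -4/3], [2/3, -1/3, -5/3], [-1/6, 5/6, 5/3]].
M = ST⁻¹ = [[69, -15, 42], [25, -10, 10]] · [[1/3, -2/3, -4/3], [2/3, -1/3, -5/3], [-1/6, 5/6, 5/3]] = [[6, -6, 3], [0, -5, 0]].

M = [[6, -6, 3], [0, -5, 0]]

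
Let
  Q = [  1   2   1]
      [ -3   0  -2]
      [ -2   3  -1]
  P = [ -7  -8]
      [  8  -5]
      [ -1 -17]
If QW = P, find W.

W = [[-2, 5], [-2, -4], [-1, -5]]

Left-multiplying both sides by Q⁻¹ gives W = Q⁻¹P.
Q has determinant -1; Q⁻¹ = [[-6, -5, 4], [-1, -1, 1], [9, 7, -6]].
W = Q⁻¹P = [[-6, -5, 4], [-1, -1, 1], [9, 7, -6]] · [[-7, -8], [8, -5], [-1, -17]] = [[-2, 5], [-2, -4], [-1, -5]].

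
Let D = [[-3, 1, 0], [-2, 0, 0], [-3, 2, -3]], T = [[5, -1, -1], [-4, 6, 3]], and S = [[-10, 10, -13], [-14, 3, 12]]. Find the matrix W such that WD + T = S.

WD = S − T = [[-15, 11, -12], [-10, -3, 9]].
Since D sits to the right of W, W = (S − T)D⁻¹.
det D = -6, so D⁻¹ = [[0, -1/2, 0], [1, -3/2, 0], [2/3, -1/2, -1/3]].
W = (S − T)D⁻¹ = [[3, -3, 4], [3, 5, -3]].

W = [[3, -3, 4], [3, 5, -3]]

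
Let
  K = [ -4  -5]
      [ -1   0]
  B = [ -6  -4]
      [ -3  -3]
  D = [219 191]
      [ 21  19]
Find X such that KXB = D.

X = K⁻¹DB⁻¹ (apply K⁻¹ on the left and B⁻¹ on the right).
det K = -5; the adjugate gives K⁻¹ = [[0, -1], [-1/5, 4/5]].
det B = 6; the adjugate gives B⁻¹ = [[-1/2, 2/3], [1/2, -1]].
K⁻¹D = [[-21, -19], [-27, -23]].
X = (K⁻¹D)B⁻¹ = [[1, 5], [2, 5]].

X = [[1, 5], [2, 5]]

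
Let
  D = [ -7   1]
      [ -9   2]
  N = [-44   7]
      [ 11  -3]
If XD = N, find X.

X = [[5, 1], [1, -2]]

Right-multiplying both sides by D⁻¹ gives X = ND⁻¹.
D has determinant -5; D⁻¹ = [[-2/5, 1/5], [-9/5, 7/5]].
X = ND⁻¹ = [[-44, 7], [11, -3]] · [[-2/5, 1/5], [-9/5, 7/5]] = [[5, 1], [1, -2]].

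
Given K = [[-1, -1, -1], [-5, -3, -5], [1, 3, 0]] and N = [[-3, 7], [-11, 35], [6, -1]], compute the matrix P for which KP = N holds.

K is on the left of P, so left-multiply by K⁻¹: P = K⁻¹N.
det K = 2, so K⁻¹ = [[15/2, -3/2, 1], [-5/2, 1/2, 0], [-6, 1, -1]].
P = K⁻¹N = [[15/2, -3/2, 1], [-5/2, 1/2, 0], [-6, 1, -1]] · [[-3, 7], [-11, 35], [6, -1]] = [[0, -1], [2, 0], [1, -6]].

P = [[0, -1], [2, 0], [1, -6]]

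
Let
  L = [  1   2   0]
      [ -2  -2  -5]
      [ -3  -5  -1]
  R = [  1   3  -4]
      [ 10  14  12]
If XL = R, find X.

X = [[0, 1, -1], [0, -2, -2]]

L is on the right of X, so right-multiply by L⁻¹: X = RL⁻¹.
det L = 3, so L⁻¹ = [[-23/3, 2/3, -10/3], [13/3, -1/3, 5/3], [4/3, -1/3, 2/3]].
X = RL⁻¹ = [[1, 3, -4], [10, 14, 12]] · [[-23/3, 2/3, -10/3], [13/3, -1/3, 5/3], [4/3, -1/3, 2/3]] = [[0, 1, -1], [0, -2, -2]].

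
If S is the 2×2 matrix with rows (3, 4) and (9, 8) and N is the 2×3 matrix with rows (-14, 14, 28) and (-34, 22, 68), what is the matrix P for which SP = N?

Since S multiplies P on the left, P = S⁻¹N.
det S = -12, so S⁻¹ = [[-2/3, 1/3], [3/4, -1/4]].
P = S⁻¹N = [[-2/3, 1/3], [3/4, -1/4]] · [[-14, 14, 28], [-34, 22, 68]] = [[-2, -2, 4], [-2, 5, 4]].

P = [[-2, -2, 4], [-2, 5, 4]]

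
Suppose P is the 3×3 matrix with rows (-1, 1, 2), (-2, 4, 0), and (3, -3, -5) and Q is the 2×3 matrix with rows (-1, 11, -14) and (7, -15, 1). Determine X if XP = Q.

P is on the right of X, so right-multiply by P⁻¹: X = QP⁻¹.
det P = -2; the adjugate gives P⁻¹ = [[10, 1/2, 4], [5, 1/2, 2], [3, 0, 1]].
X = QP⁻¹ = [[-1, 11, -14], [7, -15, 1]] · [[10, 1/2, 4], [5, 1/2, 2], [3, 0, 1]] = [[3, 5, 4], [-2, -4, -1]].

X = [[3, 5, 4], [-2, -4, -1]]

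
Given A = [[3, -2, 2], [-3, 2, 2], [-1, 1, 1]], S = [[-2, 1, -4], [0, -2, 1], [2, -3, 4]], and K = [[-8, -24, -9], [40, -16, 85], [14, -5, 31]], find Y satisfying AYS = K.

Isolating Y: multiply by A⁻¹ from the left and S⁻¹ from the right, so Y = A⁻¹KS⁻¹.
A has determinant -4; A⁻¹ = [[0, -1, 2], [-1/4, -5/4, 3], [1/4, 1/4, 0]].
S has determinant -4; S⁻¹ = [[5/4, -2, 7/4], [-1/2, 0, -1/2], [-1, 1, -1]].
A⁻¹K = [[-12, 6, -23], [-6, 11, -11], [8, -10, 19]].
Y = (A⁻¹K)S⁻¹ = [[5, 1, -1], [-2, 1, -5], [-4, 3, 0]].

Y = [[5, 1, -1], [-2, 1, -5], [-4, 3, 0]]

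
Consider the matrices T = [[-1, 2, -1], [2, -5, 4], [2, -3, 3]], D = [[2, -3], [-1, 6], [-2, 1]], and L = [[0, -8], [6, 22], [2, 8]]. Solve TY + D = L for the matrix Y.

TY = L − D = [[-2, -5], [7, 16], [4, 7]].
Since T multiplies Y on the left, Y = T⁻¹(L − D).
det T = 3; the adjugate gives T⁻¹ = [[-1, -1, 1], [2/3, -1/3, 2/3], [4/3, 1/3, 1/3]].
Y = T⁻¹(L − D) = [[-1, -4], [-1, -4], [1, 1]].

Y = [[-1, -4], [-1, -4], [1, 1]]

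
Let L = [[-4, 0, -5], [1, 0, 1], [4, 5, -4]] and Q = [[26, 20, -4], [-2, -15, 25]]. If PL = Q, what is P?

P = [[-2, 2, 4], [-3, -2, -3]]

Since L sits to the right of P, P = QL⁻¹.
det L = -5; the adjugate gives L⁻¹ = [[1, 5, 0], [-8/5, -36/5, 1/5], [-1, -4, 0]].
P = QL⁻¹ = [[26, 20, -4], [-2, -15, 25]] · [[1, 5, 0], [-8/5, -36/5, 1/5], [-1, -4, 0]] = [[-2, 2, 4], [-3, -2, -3]].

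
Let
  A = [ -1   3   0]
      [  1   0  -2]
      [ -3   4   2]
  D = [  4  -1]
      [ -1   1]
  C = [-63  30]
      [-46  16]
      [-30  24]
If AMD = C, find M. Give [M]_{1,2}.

Isolating M: multiply by A⁻¹ from the left and D⁻¹ from the right, so M = A⁻¹CD⁻¹.
A has determinant 4; A⁻¹ = [[2, -3/2, -3/2], [1, -1/2, -1/2], [1, -5/4, -3/4]].
D has determinant 3; D⁻¹ = [[1/3, 1/3], [1/3, 4/3]].
A⁻¹C = [[-12, 0], [-25, 10], [17, -8]].
M = (A⁻¹C)D⁻¹ = [[-4, -4], [-5, 5], [3, -5]].

-4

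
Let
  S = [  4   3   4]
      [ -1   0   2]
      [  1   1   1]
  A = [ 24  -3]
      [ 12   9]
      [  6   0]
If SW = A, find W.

W = [[0, -5], [0, 3], [6, 2]]

Since S multiplies W on the left, W = S⁻¹A.
det S = -3; the adjugate gives S⁻¹ = [[2/3, -1/3, -2], [-1, 0, 4], [1/3, 1/3, -1]].
W = S⁻¹A = [[2/3, -1/3, -2], [-1, 0, 4], [1/3, 1/3, -1]] · [[24, -3], [12, 9], [6, 0]] = [[0, -5], [0, 3], [6, 2]].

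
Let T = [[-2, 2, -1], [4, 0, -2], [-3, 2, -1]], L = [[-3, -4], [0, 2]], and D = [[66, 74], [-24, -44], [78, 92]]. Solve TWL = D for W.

Left-multiply by T⁻¹ and right-multiply by L⁻¹: W = T⁻¹DL⁻¹.
det T = 4, so T⁻¹ = [[1, 0, -1], [5/2, -1/4, -2], [2, -1/2, -2]].
det L = -6, so L⁻¹ = [[-1/3, -2/3], [0, 1/2]].
T⁻¹D = [[-12, -18], [15, 12], [-12, -14]].
W = (T⁻¹D)L⁻¹ = [[4, -1], [-5, -4], [4, 1]].

W = [[4, -1], [-5, -4], [4, 1]]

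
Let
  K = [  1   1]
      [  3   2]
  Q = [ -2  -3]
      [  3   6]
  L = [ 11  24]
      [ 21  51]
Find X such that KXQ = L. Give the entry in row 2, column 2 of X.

Left-multiply by K⁻¹ and right-multiply by Q⁻¹: X = K⁻¹LQ⁻¹.
det K = -1, so K⁻¹ = [[-2, 1], [3, -1]].
det Q = -3, so Q⁻¹ = [[-2, -1], [1, 2/3]].
K⁻¹L = [[-1, 3], [12, 21]].
X = (K⁻¹L)Q⁻¹ = [[5, 3], [-3, 2]].

2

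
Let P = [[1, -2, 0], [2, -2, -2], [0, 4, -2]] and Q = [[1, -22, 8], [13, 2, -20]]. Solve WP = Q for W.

W = [[-3, 2, -6], [1, 6, 4]]

Right-multiplying both sides by P⁻¹ gives W = QP⁻¹.
det P = 4; the adjugate gives P⁻¹ = [[3, -1, 1], [1, -1/2, 1/2], [2, -1, 1/2]].
W = QP⁻¹ = [[1, -22, 8], [13, 2, -20]] · [[3, -1, 1], [1, -1/2, 1/2], [2, -1, 1/2]] = [[-3, 2, -6], [1, 6, 4]].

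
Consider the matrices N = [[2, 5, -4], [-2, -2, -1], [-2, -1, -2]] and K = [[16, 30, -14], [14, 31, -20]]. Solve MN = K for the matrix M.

M = [[4, -6, 2], [5, -4, 2]]

Since N sits to the right of M, M = KN⁻¹.
N has determinant 4; N⁻¹ = [[3/4, 7/2, -13/4], [-1/2, -3, 5/2], [-1/2, -2, 3/2]].
M = KN⁻¹ = [[16, 30, -14], [14, 31, -20]] · [[3/4, 7/2, -13/4], [-1/2, -3, 5/2], [-1/2, -2, 3/2]] = [[4, -6, 2], [5, -4, 2]].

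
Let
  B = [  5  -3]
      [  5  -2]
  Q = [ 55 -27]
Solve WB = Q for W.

W = [[5, 6]]

B is on the right of W, so right-multiply by B⁻¹: W = QB⁻¹.
det B = 5; the adjugate gives B⁻¹ = [[-2/5, 3/5], [-1, 1]].
W = QB⁻¹ = [[55, -27]] · [[-2/5, 3/5], [-1, 1]] = [[5, 6]].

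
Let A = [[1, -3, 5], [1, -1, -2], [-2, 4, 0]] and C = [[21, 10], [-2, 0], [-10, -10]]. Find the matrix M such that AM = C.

Left-multiplying both sides by A⁻¹ gives M = A⁻¹C.
det A = 6; the adjugate gives A⁻¹ = [[4/3, 10/3, 11/6], [2/3, 5/3, 7/6], [1/3, 1/3, 1/3]].
M = A⁻¹C = [[4/3, 10/3, 11/6], [2/3, 5/3, 7/6], [1/3, 1/3, 1/3]] · [[21, 10], [-2, 0], [-10, -10]] = [[3, -5], [-1, -5], [3, 0]].

M = [[3, -5], [-1, -5], [3, 0]]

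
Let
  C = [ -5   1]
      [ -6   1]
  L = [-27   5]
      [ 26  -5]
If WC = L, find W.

W = [[3, 2], [-4, -1]]

C is on the right of W, so right-multiply by C⁻¹: W = LC⁻¹.
det C = 1; the adjugate gives C⁻¹ = [[1, -1], [6, -5]].
W = LC⁻¹ = [[-27, 5], [26, -5]] · [[1, -1], [6, -5]] = [[3, 2], [-4, -1]].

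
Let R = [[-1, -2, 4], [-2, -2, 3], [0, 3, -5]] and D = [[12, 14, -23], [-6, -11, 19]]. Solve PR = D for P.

Since R sits to the right of P, P = DR⁻¹.
det R = -5, so R⁻¹ = [[-1/5, -2/5, -2/5], [2, -1, 1], [6/5, -3/5, 2/5]].
P = DR⁻¹ = [[12, 14, -23], [-6, -11, 19]] · [[-1/5, -2/5, -2/5], [2, -1, 1], [6/5, -3/5, 2/5]] = [[-2, -5, 0], [2, 2, -1]].

P = [[-2, -5, 0], [2, 2, -1]]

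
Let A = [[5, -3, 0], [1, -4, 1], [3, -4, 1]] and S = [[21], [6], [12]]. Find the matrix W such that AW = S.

Left-multiplying both sides by A⁻¹ gives W = A⁻¹S.
det A = -6; the adjugate gives A⁻¹ = [[0, -1/2, 1/2], [-1/3, -5/6, 5/6], [-4/3, -11/6, 17/6]].
W = A⁻¹S = [[0, -1/2, 1/2], [-1/3, -5/6, 5/6], [-4/3, -11/6, 17/6]] · [[21], [6], [12]] = [[3], [-2], [-5]].

W = [[3], [-2], [-5]]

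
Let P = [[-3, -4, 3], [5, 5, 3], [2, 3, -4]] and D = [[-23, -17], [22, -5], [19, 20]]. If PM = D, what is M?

P is on the left of M, so left-multiply by P⁻¹: M = P⁻¹D.
P has determinant -2; P⁻¹ = [[29/2, 7/2, 27/2], [-13, -3, -12], [-5/2, -1/2, -5/2]].
M = P⁻¹D = [[29/2, 7/2, 27/2], [-13, -3, -12], [-5/2, -1/2, -5/2]] · [[-23, -17], [22, -5], [19, 20]] = [[0, 6], [5, -4], [-1, -5]].

M = [[0, 6], [5, -4], [-1, -5]]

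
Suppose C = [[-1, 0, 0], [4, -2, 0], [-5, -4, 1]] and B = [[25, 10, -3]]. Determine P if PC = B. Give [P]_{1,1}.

-6

Right-multiplying both sides by C⁻¹ gives P = BC⁻¹.
C has determinant 2; C⁻¹ = [[-1, 0, 0], [-2, -1/2, 0], [-13, -2, 1]].
P = BC⁻¹ = [[25, 10, -3]] · [[-1, 0, 0], [-2, -1/2, 0], [-13, -2, 1]] = [[-6, 1, -3]].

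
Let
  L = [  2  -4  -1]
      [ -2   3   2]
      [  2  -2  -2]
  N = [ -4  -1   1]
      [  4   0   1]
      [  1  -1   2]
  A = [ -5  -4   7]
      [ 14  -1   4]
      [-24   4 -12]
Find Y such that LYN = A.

Y = L⁻¹AN⁻¹ (apply L⁻¹ on the left and N⁻¹ on the right).
det L = -2, so L⁻¹ = [[1, 3, 5/2], [0, 1, 1], [1, 2, 1]].
det N = -1, so N⁻¹ = [[-1, -1, 1], [7, 9, -8], [4, 5, -4]].
L⁻¹A = [[-23, 3, -11], [-10, 3, -8], [-1, -2, 3]].
Y = (L⁻¹A)N⁻¹ = [[0, -5, -3], [-1, -3, -2], [-1, -2, 3]].

Y = [[0, -5, -3], [-1, -3, -2], [-1, -2, 3]]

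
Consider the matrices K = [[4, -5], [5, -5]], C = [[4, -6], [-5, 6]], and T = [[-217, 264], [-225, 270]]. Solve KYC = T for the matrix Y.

Isolating Y: multiply by K⁻¹ from the left and C⁻¹ from the right, so Y = K⁻¹TC⁻¹.
det K = 5, so K⁻¹ = [[-1, 1], [-1, 4/5]].
C has determinant -6; C⁻¹ = [[-1, -1], [-5/6, -2/3]].
K⁻¹T = [[-8, 6], [37, -48]].
Y = (K⁻¹T)C⁻¹ = [[3, 4], [3, -5]].

Y = [[3, 4], [3, -5]]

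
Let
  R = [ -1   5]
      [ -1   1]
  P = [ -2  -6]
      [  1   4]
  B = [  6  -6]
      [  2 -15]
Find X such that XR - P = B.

X = [[-2, -2], [-2, -1]]

XR = B + P = [[4, -12], [3, -11]].
R is on the right of X, so right-multiply by R⁻¹: X = (B + P)R⁻¹.
det R = 4, so R⁻¹ = [[1/4, -5/4], [1/4, -1/4]].
X = (B + P)R⁻¹ = [[-2, -2], [-2, -1]].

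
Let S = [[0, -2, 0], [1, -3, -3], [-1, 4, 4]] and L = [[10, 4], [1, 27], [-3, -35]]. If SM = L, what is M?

Since S multiplies M on the left, M = S⁻¹L.
S has determinant 2; S⁻¹ = [[0, 4, 3], [-1/2, 0, 0], [1/2, 1, 1]].
M = S⁻¹L = [[0, 4, 3], [-1/2, 0, 0], [1/2, 1, 1]] · [[10, 4], [1, 27], [-3, -35]] = [[-5, 3], [-5, -2], [3, -6]].

M = [[-5, 3], [-5, -2], [3, -6]]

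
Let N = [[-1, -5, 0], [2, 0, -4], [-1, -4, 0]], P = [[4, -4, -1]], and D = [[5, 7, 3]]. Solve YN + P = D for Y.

Y = [[1, -1, -4]]

YN = D − P = [[1, 11, 4]].
Since N sits to the right of Y, Y = (D − P)N⁻¹.
det N = -4; the adjugate gives N⁻¹ = [[4, 0, -5], [-1, 0, 1], [2, -1/4, -5/2]].
Y = (D − P)N⁻¹ = [[1, -1, -4]].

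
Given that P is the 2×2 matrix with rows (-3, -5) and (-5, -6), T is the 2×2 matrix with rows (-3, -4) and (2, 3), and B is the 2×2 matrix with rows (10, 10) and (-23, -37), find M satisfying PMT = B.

M = P⁻¹BT⁻¹ (apply P⁻¹ on the left and T⁻¹ on the right).
det P = -7; the adjugate gives P⁻¹ = [[6/7, -5/7], [-5/7, 3/7]].
det T = -1; the adjugate gives T⁻¹ = [[-3, -4], [2, 3]].
P⁻¹B = [[25, 35], [-17, -23]].
M = (P⁻¹B)T⁻¹ = [[-5, 5], [5, -1]].

M = [[-5, 5], [5, -1]]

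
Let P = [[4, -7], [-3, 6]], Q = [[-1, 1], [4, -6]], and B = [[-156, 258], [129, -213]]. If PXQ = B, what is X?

X = P⁻¹BQ⁻¹ (apply P⁻¹ on the left and Q⁻¹ on the right).
det P = 3, so P⁻¹ = [[2, 7/3], [1, 4/3]].
det Q = 2; the adjugate gives Q⁻¹ = [[-3, -1/2], [-2, -1/2]].
P⁻¹B = [[-11, 19], [16, -26]].
X = (P⁻¹B)Q⁻¹ = [[-5, -4], [4, 5]].

X = [[-5, -4], [4, 5]]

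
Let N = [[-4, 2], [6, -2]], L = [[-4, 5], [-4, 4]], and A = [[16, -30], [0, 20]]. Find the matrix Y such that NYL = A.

Y = [[3, -5], [-1, -5]]

Isolating Y: multiply by N⁻¹ from the left and L⁻¹ from the right, so Y = N⁻¹AL⁻¹.
det N = -4; the adjugate gives N⁻¹ = [[1/2, 1/2], [3/2, 1]].
L has determinant 4; L⁻¹ = [[1, -5/4], [1, -1]].
N⁻¹A = [[8, -5], [24, -25]].
Y = (N⁻¹A)L⁻¹ = [[3, -5], [-1, -5]].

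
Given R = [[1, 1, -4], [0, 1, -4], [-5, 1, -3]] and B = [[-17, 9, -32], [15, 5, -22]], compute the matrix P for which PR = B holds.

Right-multiplying both sides by R⁻¹ gives P = BR⁻¹.
det R = 1, so R⁻¹ = [[1, -1, 0], [20, -23, 4], [5, -6, 1]].
P = BR⁻¹ = [[-17, 9, -32], [15, 5, -22]] · [[1, -1, 0], [20, -23, 4], [5, -6, 1]] = [[3, 2, 4], [5, 2, -2]].

P = [[3, 2, 4], [5, 2, -2]]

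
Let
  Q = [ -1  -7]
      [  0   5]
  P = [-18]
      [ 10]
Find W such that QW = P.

Since Q multiplies W on the left, W = Q⁻¹P.
Q has determinant -5; Q⁻¹ = [[-1, -7/5], [0, 1/5]].
W = Q⁻¹P = [[-1, -7/5], [0, 1/5]] · [[-18], [10]] = [[4], [2]].

W = [[4], [2]]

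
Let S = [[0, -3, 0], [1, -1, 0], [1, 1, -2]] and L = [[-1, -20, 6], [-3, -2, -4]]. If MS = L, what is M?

S is on the right of M, so right-multiply by S⁻¹: M = LS⁻¹.
S has determinant -6; S⁻¹ = [[-1/3, 1, 0], [-1/3, 0, 0], [-1/3, 1/2, -1/2]].
M = LS⁻¹ = [[-1, -20, 6], [-3, -2, -4]] · [[-1/3, 1, 0], [-1/3, 0, 0], [-1/3, 1/2, -1/2]] = [[5, 2, -3], [3, -5, 2]].

M = [[5, 2, -3], [3, -5, 2]]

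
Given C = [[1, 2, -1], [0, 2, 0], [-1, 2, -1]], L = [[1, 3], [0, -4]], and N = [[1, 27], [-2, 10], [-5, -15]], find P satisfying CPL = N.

P = [[3, -3], [-1, -2], [0, -1]]

P = C⁻¹NL⁻¹ (apply C⁻¹ on the left and L⁻¹ on the right).
C has determinant -4; C⁻¹ = [[1/2, 0, -1/2], [0, 1/2, 0], [-1/2, 1, -1/2]].
det L = -4; the adjugate gives L⁻¹ = [[1, 3/4], [0, -1/4]].
C⁻¹N = [[3, 21], [-1, 5], [0, 4]].
P = (C⁻¹N)L⁻¹ = [[3, -3], [-1, -2], [0, -1]].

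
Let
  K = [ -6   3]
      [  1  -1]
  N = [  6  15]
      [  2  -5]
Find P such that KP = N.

Left-multiplying both sides by K⁻¹ gives P = K⁻¹N.
det K = 3, so K⁻¹ = [[-1/3, -1], [-1/3, -2]].
P = K⁻¹N = [[-1/3, -1], [-1/3, -2]] · [[6, 15], [2, -5]] = [[-4, 0], [-6, 5]].

P = [[-4, 0], [-6, 5]]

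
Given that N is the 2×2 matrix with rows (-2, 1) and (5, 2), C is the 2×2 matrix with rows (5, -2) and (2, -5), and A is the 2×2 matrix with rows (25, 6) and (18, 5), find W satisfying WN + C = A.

WN = A − C = [[20, 8], [16, 10]].
Since N sits to the right of W, W = (A − C)N⁻¹.
N has determinant -9; N⁻¹ = [[-2/9, 1/9], [5/9, 2/9]].
W = (A − C)N⁻¹ = [[0, 4], [2, 4]].

W = [[0, 4], [2, 4]]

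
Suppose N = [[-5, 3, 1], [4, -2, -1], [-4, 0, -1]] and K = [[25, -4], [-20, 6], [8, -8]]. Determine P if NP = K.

P = [[-3, 3], [2, 5], [4, -4]]

Since N multiplies P on the left, P = N⁻¹K.
det N = 6; the adjugate gives N⁻¹ = [[1/3, 1/2, -1/6], [4/3, 3/2, -1/6], [-4/3, -2, -1/3]].
P = N⁻¹K = [[1/3, 1/2, -1/6], [4/3, 3/2, -1/6], [-4/3, -2, -1/3]] · [[25, -4], [-20, 6], [8, -8]] = [[-3, 3], [2, 5], [4, -4]].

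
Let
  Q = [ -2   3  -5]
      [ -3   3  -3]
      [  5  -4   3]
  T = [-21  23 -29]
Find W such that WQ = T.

Q is on the right of W, so right-multiply by Q⁻¹: W = TQ⁻¹.
Q has determinant 3; Q⁻¹ = [[-1, 11/3, 2], [-2, 19/3, 3], [-1, 7/3, 1]].
W = TQ⁻¹ = [[-21, 23, -29]] · [[-1, 11/3, 2], [-2, 19/3, 3], [-1, 7/3, 1]] = [[4, 1, -2]].

W = [[4, 1, -2]]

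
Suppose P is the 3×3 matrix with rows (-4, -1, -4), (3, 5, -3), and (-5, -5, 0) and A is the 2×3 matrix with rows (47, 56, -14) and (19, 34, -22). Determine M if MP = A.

Since P sits to the right of M, M = AP⁻¹.
P has determinant 5; P⁻¹ = [[-3, 4, 23/5], [3, -4, -24/5], [2, -3, -17/5]].
M = AP⁻¹ = [[47, 56, -14], [19, 34, -22]] · [[-3, 4, 23/5], [3, -4, -24/5], [2, -3, -17/5]] = [[-1, 6, -5], [1, 6, -1]].

M = [[-1, 6, -5], [1, 6, -1]]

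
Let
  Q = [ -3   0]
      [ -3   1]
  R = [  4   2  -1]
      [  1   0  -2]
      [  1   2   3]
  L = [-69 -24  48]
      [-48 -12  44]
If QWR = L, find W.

W = Q⁻¹LR⁻¹ (apply Q⁻¹ on the left and R⁻¹ on the right).
det Q = -3, so Q⁻¹ = [[-1/3, 0], [-1, 1]].
R has determinant 4; R⁻¹ = [[1, -2, -1], [-5/4, 13/4, 7/4], [1/2, -3/2, -1/2]].
Q⁻¹L = [[23, 8, -16], [21, 12, -4]].
W = (Q⁻¹L)R⁻¹ = [[5, 4, -1], [4, 3, 2]].

W = [[5, 4, -1], [4, 3, 2]]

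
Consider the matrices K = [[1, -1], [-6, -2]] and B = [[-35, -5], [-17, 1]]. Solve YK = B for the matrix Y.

Since K sits to the right of Y, Y = BK⁻¹.
det K = -8, so K⁻¹ = [[1/4, -1/8], [-3/4, -1/8]].
Y = BK⁻¹ = [[-35, -5], [-17, 1]] · [[1/4, -1/8], [-3/4, -1/8]] = [[-5, 5], [-5, 2]].

Y = [[-5, 5], [-5, 2]]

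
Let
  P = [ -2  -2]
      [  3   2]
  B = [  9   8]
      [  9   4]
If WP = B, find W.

W = [[-3, 1], [3, 5]]

Since P sits to the right of W, W = BP⁻¹.
det P = 2, so P⁻¹ = [[1, 1], [-3/2, -1]].
W = BP⁻¹ = [[9, 8], [9, 4]] · [[1, 1], [-3/2, -1]] = [[-3, 1], [3, 5]].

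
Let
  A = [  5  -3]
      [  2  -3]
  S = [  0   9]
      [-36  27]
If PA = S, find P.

A is on the right of P, so right-multiply by A⁻¹: P = SA⁻¹.
det A = -9, so A⁻¹ = [[1/3, -1/3], [2/9, -5/9]].
P = SA⁻¹ = [[0, 9], [-36, 27]] · [[1/3, -1/3], [2/9, -5/9]] = [[2, -5], [-6, -3]].

P = [[2, -5], [-6, -3]]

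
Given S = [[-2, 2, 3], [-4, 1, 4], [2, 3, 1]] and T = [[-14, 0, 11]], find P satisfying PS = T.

P = [[0, 3, -1]]

Since S sits to the right of P, P = TS⁻¹.
det S = 4, so S⁻¹ = [[-11/4, 7/4, 5/4], [3, -2, -1], [-7/2, 5/2, 3/2]].
P = TS⁻¹ = [[-14, 0, 11]] · [[-11/4, 7/4, 5/4], [3, -2, -1], [-7/2, 5/2, 3/2]] = [[0, 3, -1]].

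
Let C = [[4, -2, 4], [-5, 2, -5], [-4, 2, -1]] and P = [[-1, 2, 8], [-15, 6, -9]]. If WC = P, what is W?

W = [[-1, -3, 3], [2, 3, 2]]

C is on the right of W, so right-multiply by C⁻¹: W = PC⁻¹.
det C = -6, so C⁻¹ = [[-4/3, -1, -1/3], [-5/2, -2, 0], [1/3, 0, 1/3]].
W = PC⁻¹ = [[-1, 2, 8], [-15, 6, -9]] · [[-4/3, -1, -1/3], [-5/2, -2, 0], [1/3, 0, 1/3]] = [[-1, -3, 3], [2, 3, 2]].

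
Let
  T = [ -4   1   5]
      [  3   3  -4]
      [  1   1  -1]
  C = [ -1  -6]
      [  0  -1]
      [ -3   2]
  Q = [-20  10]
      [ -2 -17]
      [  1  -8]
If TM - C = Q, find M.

TM = Q + C = [[-21, 4], [-2, -18], [-2, -6]].
Left-multiplying both sides by T⁻¹ gives M = T⁻¹(Q + C).
det T = -5, so T⁻¹ = [[-1/5, -6/5, 19/5], [1/5, 1/5, 1/5], [0, -1, 3]].
M = T⁻¹(Q + C) = [[-1, -2], [-5, -4], [-4, 0]].

M = [[-1, -2], [-5, -4], [-4, 0]]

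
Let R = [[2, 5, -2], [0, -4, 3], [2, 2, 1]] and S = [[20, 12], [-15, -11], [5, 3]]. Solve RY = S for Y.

Left-multiplying both sides by R⁻¹ gives Y = R⁻¹S.
det R = -6, so R⁻¹ = [[5/3, 3/2, -7/6], [-1, -1, 1], [-4/3, -1, 4/3]].
Y = R⁻¹S = [[5/3, 3/2, -7/6], [-1, -1, 1], [-4/3, -1, 4/3]] · [[20, 12], [-15, -11], [5, 3]] = [[5, 0], [0, 2], [-5, -1]].

Y = [[5, 0], [0, 2], [-5, -1]]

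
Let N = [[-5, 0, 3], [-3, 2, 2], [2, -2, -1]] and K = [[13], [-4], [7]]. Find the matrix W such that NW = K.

W = [[-2], [-6], [1]]

Since N multiplies W on the left, W = N⁻¹K.
det N = -4; the adjugate gives N⁻¹ = [[-1/2, 3/2, 3/2], [-1/4, 1/4, -1/4], [-1/2, 5/2, 5/2]].
W = N⁻¹K = [[-1/2, 3/2, 3/2], [-1/4, 1/4, -1/4], [-1/2, 5/2, 5/2]] · [[13], [-4], [7]] = [[-2], [-6], [1]].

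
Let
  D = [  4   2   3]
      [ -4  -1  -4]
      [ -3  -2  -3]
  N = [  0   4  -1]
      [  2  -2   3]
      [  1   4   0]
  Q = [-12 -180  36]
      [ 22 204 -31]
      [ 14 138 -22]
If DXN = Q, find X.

X = [[-5, 3, -4], [1, 0, 2], [0, -2, -4]]

Left-multiply by D⁻¹ and right-multiply by N⁻¹: X = D⁻¹QN⁻¹.
det D = -5; the adjugate gives D⁻¹ = [[1, 0, 1], [0, 3/5, -4/5], [-1, -2/5, -4/5]].
N has determinant 2; N⁻¹ = [[-6, -2, 5], [3/2, 1/2, -1], [5, 2, -4]].
D⁻¹Q = [[2, -42, 14], [2, 12, -1], [-8, -12, -6]].
X = (D⁻¹Q)N⁻¹ = [[-5, 3, -4], [1, 0, 2], [0, -2, -4]].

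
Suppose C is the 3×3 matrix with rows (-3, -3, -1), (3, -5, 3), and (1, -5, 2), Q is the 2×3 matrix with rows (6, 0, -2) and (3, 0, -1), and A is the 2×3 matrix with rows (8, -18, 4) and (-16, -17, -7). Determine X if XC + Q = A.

XC = A − Q = [[2, -18, 6], [-19, -17, -6]].
C is on the right of X, so right-multiply by C⁻¹: X = (A − Q)C⁻¹.
C has determinant 4; C⁻¹ = [[5/4, 11/4, -7/2], [-3/4, -5/4, 3/2], [-5/2, -9/2, 6]].
X = (A − Q)C⁻¹ = [[1, 1, 2], [4, -4, 5]].

X = [[1, 1, 2], [4, -4, 5]]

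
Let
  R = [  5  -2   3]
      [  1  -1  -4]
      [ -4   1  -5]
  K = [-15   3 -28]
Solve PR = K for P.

P = [[-2, 3, 2]]

Right-multiplying both sides by R⁻¹ gives P = KR⁻¹.
R has determinant -6; R⁻¹ = [[-3/2, 7/6, -11/6], [-7/2, 13/6, -23/6], [1/2, -1/2, 1/2]].
P = KR⁻¹ = [[-15, 3, -28]] · [[-3/2, 7/6, -11/6], [-7/2, 13/6, -23/6], [1/2, -1/2, 1/2]] = [[-2, 3, 2]].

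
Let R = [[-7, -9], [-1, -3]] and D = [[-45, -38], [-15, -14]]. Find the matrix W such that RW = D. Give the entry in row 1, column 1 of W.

Since R multiplies W on the left, W = R⁻¹D.
det R = 12, so R⁻¹ = [[-1/4, 3/4], [1/12, -7/12]].
W = R⁻¹D = [[-1/4, 3/4], [1/12, -7/12]] · [[-45, -38], [-15, -14]] = [[0, -1], [5, 5]].

0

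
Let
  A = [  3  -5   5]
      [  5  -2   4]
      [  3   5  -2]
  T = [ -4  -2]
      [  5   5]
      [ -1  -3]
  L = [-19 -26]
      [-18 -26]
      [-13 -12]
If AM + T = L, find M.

AM = L − T = [[-15, -24], [-23, -31], [-12, -9]].
Left-multiplying both sides by A⁻¹ gives M = A⁻¹(L − T).
det A = -3; the adjugate gives A⁻¹ = [[16/3, -5, 10/3], [-22/3, 7, -13/3], [-31/3, 10, -19/3]].
M = A⁻¹(L − T) = [[-5, -3], [1, -2], [1, -5]].

M = [[-5, -3], [1, -2], [1, -5]]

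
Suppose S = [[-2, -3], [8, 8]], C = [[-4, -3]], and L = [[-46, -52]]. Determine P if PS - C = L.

P = [[5, -5]]

PS = L + C = [[-50, -55]].
Right-multiplying both sides by S⁻¹ gives P = (L + C)S⁻¹.
S has determinant 8; S⁻¹ = [[1, 3/8], [-1, -1/4]].
P = (L + C)S⁻¹ = [[5, -5]].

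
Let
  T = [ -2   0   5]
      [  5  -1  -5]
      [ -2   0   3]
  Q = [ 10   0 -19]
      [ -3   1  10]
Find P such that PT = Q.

Right-multiplying both sides by T⁻¹ gives P = QT⁻¹.
T has determinant -4; T⁻¹ = [[3/4, 0, -5/4], [5/4, -1, -15/4], [1/2, 0, -1/2]].
P = QT⁻¹ = [[10, 0, -19], [-3, 1, 10]] · [[3/4, 0, -5/4], [5/4, -1, -15/4], [1/2, 0, -1/2]] = [[-2, 0, -3], [4, -1, -5]].

P = [[-2, 0, -3], [4, -1, -5]]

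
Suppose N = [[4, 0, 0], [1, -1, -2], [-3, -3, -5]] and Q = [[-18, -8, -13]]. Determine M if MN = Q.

M = [[-2, -1, 3]]

N is on the right of M, so right-multiply by N⁻¹: M = QN⁻¹.
det N = -4; the adjugate gives N⁻¹ = [[1/4, 0, 0], [-11/4, 5, -2], [3/2, -3, 1]].
M = QN⁻¹ = [[-18, -8, -13]] · [[1/4, 0, 0], [-11/4, 5, -2], [3/2, -3, 1]] = [[-2, -1, 3]].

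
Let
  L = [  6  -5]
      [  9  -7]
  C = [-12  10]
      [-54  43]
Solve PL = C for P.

P = [[-2, 0], [-3, -4]]

Right-multiplying both sides by L⁻¹ gives P = CL⁻¹.
det L = 3; the adjugate gives L⁻¹ = [[-7/3, 5/3], [-3, 2]].
P = CL⁻¹ = [[-12, 10], [-54, 43]] · [[-7/3, 5/3], [-3, 2]] = [[-2, 0], [-3, -4]].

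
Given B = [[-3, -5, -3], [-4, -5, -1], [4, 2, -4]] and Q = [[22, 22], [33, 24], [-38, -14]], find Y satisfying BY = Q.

Y = [[-3, 0], [-5, -5], [4, 1]]

Since B multiplies Y on the left, Y = B⁻¹Q.
det B = -2; the adjugate gives B⁻¹ = [[-11, 13, 5], [10, -12, -9/2], [-6, 7, 5/2]].
Y = B⁻¹Q = [[-11, 13, 5], [10, -12, -9/2], [-6, 7, 5/2]] · [[22, 22], [33, 24], [-38, -14]] = [[-3, 0], [-5, -5], [4, 1]].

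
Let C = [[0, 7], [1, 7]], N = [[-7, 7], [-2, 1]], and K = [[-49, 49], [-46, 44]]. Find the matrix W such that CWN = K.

W = [[-1, 2], [1, 0]]

Left-multiply by C⁻¹ and right-multiply by N⁻¹: W = C⁻¹KN⁻¹.
C has determinant -7; C⁻¹ = [[-1, 1], [1/7, 0]].
N has determinant 7; N⁻¹ = [[1/7, -1], [2/7, -1]].
C⁻¹K = [[3, -5], [-7, 7]].
W = (C⁻¹K)N⁻¹ = [[-1, 2], [1, 0]].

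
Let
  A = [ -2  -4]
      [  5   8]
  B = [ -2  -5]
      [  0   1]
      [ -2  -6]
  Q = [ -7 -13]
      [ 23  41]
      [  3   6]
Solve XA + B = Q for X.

XA = Q − B = [[-5, -8], [23, 40], [5, 12]].
Since A sits to the right of X, X = (Q − B)A⁻¹.
det A = 4, so A⁻¹ = [[2, 1], [-5/4, -1/2]].
X = (Q − B)A⁻¹ = [[0, -1], [-4, 3], [-5, -1]].

X = [[0, -1], [-4, 3], [-5, -1]]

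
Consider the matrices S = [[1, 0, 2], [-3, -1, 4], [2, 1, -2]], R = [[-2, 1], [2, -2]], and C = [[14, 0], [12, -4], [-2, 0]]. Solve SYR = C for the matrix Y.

Isolating Y: multiply by S⁻¹ from the left and R⁻¹ from the right, so Y = S⁻¹CR⁻¹.
det S = -4, so S⁻¹ = [[1/2, -1/2, -1/2], [-1/2, 3/2, 5/2], [1/4, 1/4, 1/4]].
det R = 2, so R⁻¹ = [[-1, -1/2], [-1, -1]].
S⁻¹C = [[2, 2], [6, -6], [6, -1]].
Y = (S⁻¹C)R⁻¹ = [[-4, -3], [0, 3], [-5, -2]].

Y = [[-4, -3], [0, 3], [-5, -2]]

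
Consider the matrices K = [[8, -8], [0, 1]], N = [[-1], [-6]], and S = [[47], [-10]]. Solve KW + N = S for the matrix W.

W = [[2], [-4]]

KW = S − N = [[48], [-4]].
Since K multiplies W on the left, W = K⁻¹(S − N).
det K = 8; the adjugate gives K⁻¹ = [[1/8, 1], [0, 1]].
W = K⁻¹(S − N) = [[2], [-4]].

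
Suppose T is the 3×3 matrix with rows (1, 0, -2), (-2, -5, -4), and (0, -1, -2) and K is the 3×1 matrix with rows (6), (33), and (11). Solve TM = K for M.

M = [[-4], [-1], [-5]]

Left-multiplying both sides by T⁻¹ gives M = T⁻¹K.
det T = 2, so T⁻¹ = [[3, 1, -5], [-2, -1, 4], [1, 1/2, -5/2]].
M = T⁻¹K = [[3, 1, -5], [-2, -1, 4], [1, 1/2, -5/2]] · [[6], [33], [11]] = [[-4], [-1], [-5]].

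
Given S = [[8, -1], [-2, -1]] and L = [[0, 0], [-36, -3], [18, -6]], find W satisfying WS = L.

Since S sits to the right of W, W = LS⁻¹.
det S = -10, so S⁻¹ = [[1/10, -1/10], [-1/5, -4/5]].
W = LS⁻¹ = [[0, 0], [-36, -3], [18, -6]] · [[1/10, -1/10], [-1/5, -4/5]] = [[0, 0], [-3, 6], [3, 3]].

W = [[0, 0], [-3, 6], [3, 3]]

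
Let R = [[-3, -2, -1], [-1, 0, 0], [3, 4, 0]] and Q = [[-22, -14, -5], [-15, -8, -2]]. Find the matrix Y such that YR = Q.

Right-multiplying both sides by R⁻¹ gives Y = QR⁻¹.
R has determinant 4; R⁻¹ = [[0, -1, 0], [0, 3/4, 1/4], [-1, 3/2, -1/2]].
Y = QR⁻¹ = [[-22, -14, -5], [-15, -8, -2]] · [[0, -1, 0], [0, 3/4, 1/4], [-1, 3/2, -1/2]] = [[5, 4, -1], [2, 6, -1]].

Y = [[5, 4, -1], [2, 6, -1]]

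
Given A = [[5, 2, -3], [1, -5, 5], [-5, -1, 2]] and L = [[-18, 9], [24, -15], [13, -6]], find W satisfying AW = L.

W = [[-1, 0], [-2, 0], [3, -3]]

Since A multiplies W on the left, W = A⁻¹L.
det A = -1; the adjugate gives A⁻¹ = [[5, 1, 5], [27, 5, 28], [26, 5, 27]].
W = A⁻¹L = [[5, 1, 5], [27, 5, 28], [26, 5, 27]] · [[-18, 9], [24, -15], [13, -6]] = [[-1, 0], [-2, 0], [3, -3]].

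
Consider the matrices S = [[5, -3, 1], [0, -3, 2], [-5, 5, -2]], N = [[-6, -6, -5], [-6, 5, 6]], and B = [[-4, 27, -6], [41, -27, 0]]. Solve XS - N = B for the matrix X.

XS = B + N = [[-10, 21, -11], [35, -22, 6]].
Since S sits to the right of X, X = (B + N)S⁻¹.
det S = -5; the adjugate gives S⁻¹ = [[4/5, 1/5, 3/5], [2, 1, 2], [3, 2, 3]].
X = (B + N)S⁻¹ = [[1, -3, 3], [2, -3, -5]].

X = [[1, -3, 3], [2, -3, -5]]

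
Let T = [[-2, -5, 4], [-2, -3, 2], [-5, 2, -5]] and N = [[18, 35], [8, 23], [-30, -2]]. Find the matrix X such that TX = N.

T is on the left of X, so left-multiply by T⁻¹: X = T⁻¹N.
det T = 2, so T⁻¹ = [[11/2, -17/2, 1], [-10, 15, -2], [-19/2, 29/2, -2]].
X = T⁻¹N = [[11/2, -17/2, 1], [-10, 15, -2], [-19/2, 29/2, -2]] · [[18, 35], [8, 23], [-30, -2]] = [[1, -5], [0, -1], [5, 5]].

X = [[1, -5], [0, -1], [5, 5]]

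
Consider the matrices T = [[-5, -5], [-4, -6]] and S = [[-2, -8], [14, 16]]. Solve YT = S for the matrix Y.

Since T sits to the right of Y, Y = ST⁻¹.
det T = 10, so T⁻¹ = [[-3/5, 1/2], [2/5, -1/2]].
Y = ST⁻¹ = [[-2, -8], [14, 16]] · [[-3/5, 1/2], [2/5, -1/2]] = [[-2, 3], [-2, -1]].

Y = [[-2, 3], [-2, -1]]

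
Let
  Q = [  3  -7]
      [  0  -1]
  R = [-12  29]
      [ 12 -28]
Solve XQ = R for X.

Right-multiplying both sides by Q⁻¹ gives X = RQ⁻¹.
det Q = -3; the adjugate gives Q⁻¹ = [[1/3, -7/3], [0, -1]].
X = RQ⁻¹ = [[-12, 29], [12, -28]] · [[1/3, -7/3], [0, -1]] = [[-4, -1], [4, 0]].

X = [[-4, -1], [4, 0]]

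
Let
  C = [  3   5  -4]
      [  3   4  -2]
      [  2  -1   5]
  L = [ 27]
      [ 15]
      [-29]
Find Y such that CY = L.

C is on the left of Y, so left-multiply by C⁻¹: Y = C⁻¹L.
det C = 3, so C⁻¹ = [[6, -7, 2], [-19/3, 23/3, -2], [-11/3, 13/3, -1]].
Y = C⁻¹L = [[6, -7, 2], [-19/3, 23/3, -2], [-11/3, 13/3, -1]] · [[27], [15], [-29]] = [[-1], [2], [-5]].

Y = [[-1], [2], [-5]]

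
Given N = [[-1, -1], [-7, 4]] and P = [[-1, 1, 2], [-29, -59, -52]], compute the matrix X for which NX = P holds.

Left-multiplying both sides by N⁻¹ gives X = N⁻¹P.
det N = -11, so N⁻¹ = [[-4/11, -1/11], [-7/11, 1/11]].
X = N⁻¹P = [[-4/11, -1/11], [-7/11, 1/11]] · [[-1, 1, 2], [-29, -59, -52]] = [[3, 5, 4], [-2, -6, -6]].

X = [[3, 5, 4], [-2, -6, -6]]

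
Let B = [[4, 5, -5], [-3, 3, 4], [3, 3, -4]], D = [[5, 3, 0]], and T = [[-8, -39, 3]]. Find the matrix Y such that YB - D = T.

Y = [[-3, -5, -2]]

YB = T + D = [[-3, -36, 3]].
B is on the right of Y, so right-multiply by B⁻¹: Y = (T + D)B⁻¹.
det B = -6, so B⁻¹ = [[4, -5/6, -35/6], [0, 1/6, 1/6], [3, -1/2, -9/2]].
Y = (T + D)B⁻¹ = [[-3, -5, -2]].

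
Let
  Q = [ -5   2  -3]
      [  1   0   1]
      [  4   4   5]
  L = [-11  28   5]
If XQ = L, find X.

Right-multiplying both sides by Q⁻¹ gives X = LQ⁻¹.
Q has determinant 6; Q⁻¹ = [[-2/3, -11/3, 1/3], [-1/6, -13/6, 1/3], [2/3, 14/3, -1/3]].
X = LQ⁻¹ = [[-11, 28, 5]] · [[-2/3, -11/3, 1/3], [-1/6, -13/6, 1/3], [2/3, 14/3, -1/3]] = [[6, 3, 4]].

X = [[6, 3, 4]]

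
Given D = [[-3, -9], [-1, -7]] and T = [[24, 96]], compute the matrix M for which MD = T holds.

Right-multiplying both sides by D⁻¹ gives M = TD⁻¹.
det D = 12, so D⁻¹ = [[-7/12, 3/4], [1/12, -1/4]].
M = TD⁻¹ = [[24, 96]] · [[-7/12, 3/4], [1/12, -1/4]] = [[-6, -6]].

M = [[-6, -6]]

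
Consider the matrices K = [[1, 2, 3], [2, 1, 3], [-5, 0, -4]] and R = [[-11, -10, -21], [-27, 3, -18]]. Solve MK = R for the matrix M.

M = [[-3, -4, 0], [1, 1, 6]]

Since K sits to the right of M, M = RK⁻¹.
K has determinant -3; K⁻¹ = [[4/3, -8/3, -1], [7/3, -11/3, -1], [-5/3, 10/3, 1]].
M = RK⁻¹ = [[-11, -10, -21], [-27, 3, -18]] · [[4/3, -8/3, -1], [7/3, -11/3, -1], [-5/3, 10/3, 1]] = [[-3, -4, 0], [1, 1, 6]].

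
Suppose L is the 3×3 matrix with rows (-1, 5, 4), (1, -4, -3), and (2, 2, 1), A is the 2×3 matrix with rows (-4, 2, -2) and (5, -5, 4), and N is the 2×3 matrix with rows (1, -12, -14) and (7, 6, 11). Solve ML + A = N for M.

ML = N − A = [[5, -14, -12], [2, 11, 7]].
L is on the right of M, so right-multiply by L⁻¹: M = (N − A)L⁻¹.
det L = 3, so L⁻¹ = [[2/3, 1, 1/3], [-7/3, -3, 1/3], [10/3, 4, -1/3]].
M = (N − A)L⁻¹ = [[-4, -1, 1], [-1, -3, 2]].

M = [[-4, -1, 1], [-1, -3, 2]]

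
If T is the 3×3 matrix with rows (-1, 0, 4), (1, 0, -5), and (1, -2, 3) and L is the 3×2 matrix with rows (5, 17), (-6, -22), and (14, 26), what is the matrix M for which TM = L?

M = [[-1, 3], [-6, -4], [1, 5]]

T is on the left of M, so left-multiply by T⁻¹: M = T⁻¹L.
T has determinant 2; T⁻¹ = [[-5, -4, 0], [-4, -7/2, -1/2], [-1, -1, 0]].
M = T⁻¹L = [[-5, -4, 0], [-4, -7/2, -1/2], [-1, -1, 0]] · [[5, 17], [-6, -22], [14, 26]] = [[-1, 3], [-6, -4], [1, 5]].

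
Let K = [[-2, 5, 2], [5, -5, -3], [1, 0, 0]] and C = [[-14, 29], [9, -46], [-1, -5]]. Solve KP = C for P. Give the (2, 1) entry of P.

-4

Since K multiplies P on the left, P = K⁻¹C.
det K = -5, so K⁻¹ = [[0, 0, 1], [3/5, 2/5, -4/5], [-1, -1, 3]].
P = K⁻¹C = [[0, 0, 1], [3/5, 2/5, -4/5], [-1, -1, 3]] · [[-14, 29], [9, -46], [-1, -5]] = [[-1, -5], [-4, 3], [2, 2]].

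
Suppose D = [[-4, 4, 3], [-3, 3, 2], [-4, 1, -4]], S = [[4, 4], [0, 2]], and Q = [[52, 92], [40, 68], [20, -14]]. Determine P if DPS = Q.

Isolating P: multiply by D⁻¹ from the left and S⁻¹ from the right, so P = D⁻¹QS⁻¹.
D has determinant 3; D⁻¹ = [[-14/3, 19/3, -1/3], [-20/3, 28/3, -1/3], [3, -4, 0]].
det S = 8, so S⁻¹ = [[1/4, -1/2], [0, 1/2]].
D⁻¹Q = [[4, 6], [20, 26], [-4, 4]].
P = (D⁻¹Q)S⁻¹ = [[1, 1], [5, 3], [-1, 4]].

P = [[1, 1], [5, 3], [-1, 4]]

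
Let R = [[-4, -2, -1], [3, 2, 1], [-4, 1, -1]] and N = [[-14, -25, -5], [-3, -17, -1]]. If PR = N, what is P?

Right-multiplying both sides by R⁻¹ gives P = NR⁻¹.
R has determinant 3; R⁻¹ = [[-1, -1, 0], [-1/3, 0, 1/3], [11/3, 4, -2/3]].
P = NR⁻¹ = [[-14, -25, -5], [-3, -17, -1]] · [[-1, -1, 0], [-1/3, 0, 1/3], [11/3, 4, -2/3]] = [[4, -6, -5], [5, -1, -5]].

P = [[4, -6, -5], [5, -1, -5]]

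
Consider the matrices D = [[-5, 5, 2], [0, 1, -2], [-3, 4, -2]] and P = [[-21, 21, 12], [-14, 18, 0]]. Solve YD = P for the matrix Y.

Y = [[6, 3, -3], [4, 6, -2]]

D is on the right of Y, so right-multiply by D⁻¹: Y = PD⁻¹.
D has determinant 6; D⁻¹ = [[1, 3, -2], [1, 8/3, -5/3], [1/2, 5/6, -5/6]].
Y = PD⁻¹ = [[-21, 21, 12], [-14, 18, 0]] · [[1, 3, -2], [1, 8/3, -5/3], [1/2, 5/6, -5/6]] = [[6, 3, -3], [4, 6, -2]].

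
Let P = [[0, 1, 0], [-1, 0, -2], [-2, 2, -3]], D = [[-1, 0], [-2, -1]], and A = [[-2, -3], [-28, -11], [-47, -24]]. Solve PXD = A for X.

X = [[4, -3], [-4, 3], [-5, -4]]

Isolating X: multiply by P⁻¹ from the left and D⁻¹ from the right, so X = P⁻¹AD⁻¹.
det P = 1, so P⁻¹ = [[4, 3, -2], [1, 0, 0], [-2, -2, 1]].
det D = 1, so D⁻¹ = [[-1, 0], [2, -1]].
P⁻¹A = [[2, 3], [-2, -3], [13, 4]].
X = (P⁻¹A)D⁻¹ = [[4, -3], [-4, 3], [-5, -4]].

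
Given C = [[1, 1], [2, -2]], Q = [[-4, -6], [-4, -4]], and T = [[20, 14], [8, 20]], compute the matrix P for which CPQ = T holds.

P = C⁻¹TQ⁻¹ (apply C⁻¹ on the left and Q⁻¹ on the right).
det C = -4, so C⁻¹ = [[1/2, 1/4], [1/2, -1/4]].
det Q = -8; the adjugate gives Q⁻¹ = [[1/2, -3/4], [-1/2, 1/2]].
C⁻¹T = [[12, 12], [8, 2]].
P = (C⁻¹T)Q⁻¹ = [[0, -3], [3, -5]].

P = [[0, -3], [3, -5]]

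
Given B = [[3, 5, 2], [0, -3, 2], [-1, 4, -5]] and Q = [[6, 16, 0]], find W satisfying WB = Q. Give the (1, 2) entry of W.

-2

Right-multiplying both sides by B⁻¹ gives W = QB⁻¹.
B has determinant 5; B⁻¹ = [[7/5, 33/5, 16/5], [-2/5, -13/5, -6/5], [-3/5, -17/5, -9/5]].
W = QB⁻¹ = [[6, 16, 0]] · [[7/5, 33/5, 16/5], [-2/5, -13/5, -6/5], [-3/5, -17/5, -9/5]] = [[2, -2, 0]].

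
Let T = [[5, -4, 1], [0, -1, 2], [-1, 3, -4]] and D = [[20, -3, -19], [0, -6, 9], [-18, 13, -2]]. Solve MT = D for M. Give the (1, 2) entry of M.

-2

T is on the right of M, so right-multiply by T⁻¹: M = DT⁻¹.
det T = -3, so T⁻¹ = [[2/3, 13/3, 7/3], [2/3, 19/3, 10/3], [1/3, 11/3, 5/3]].
M = DT⁻¹ = [[20, -3, -19], [0, -6, 9], [-18, 13, -2]] · [[2/3, 13/3, 7/3], [2/3, 19/3, 10/3], [1/3, 11/3, 5/3]] = [[5, -2, 5], [-1, -5, -5], [-4, -3, -2]].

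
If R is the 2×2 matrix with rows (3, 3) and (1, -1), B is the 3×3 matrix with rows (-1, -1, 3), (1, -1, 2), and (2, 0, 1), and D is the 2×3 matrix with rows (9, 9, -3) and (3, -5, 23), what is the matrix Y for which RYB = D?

Isolating Y: multiply by R⁻¹ from the left and B⁻¹ from the right, so Y = R⁻¹DB⁻¹.
det R = -6, so R⁻¹ = [[1/6, 1/2], [1/6, -1/2]].
det B = 4, so B⁻¹ = [[-1/4, 1/4, 1/4], [3/4, -7/4, 5/4], [1/2, -1/2, 1/2]].
R⁻¹D = [[3, -1, 11], [0, 4, -12]].
Y = (R⁻¹D)B⁻¹ = [[4, -3, 5], [-3, -1, -1]].

Y = [[4, -3, 5], [-3, -1, -1]]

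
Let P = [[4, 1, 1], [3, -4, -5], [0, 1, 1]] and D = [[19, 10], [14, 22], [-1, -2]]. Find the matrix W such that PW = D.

Left-multiplying both sides by P⁻¹ gives W = P⁻¹D.
P has determinant 4; P⁻¹ = [[1/4, 0, -1/4], [-3/4, 1, 23/4], [3/4, -1, -19/4]].
W = P⁻¹D = [[1/4, 0, -1/4], [-3/4, 1, 23/4], [3/4, -1, -19/4]] · [[19, 10], [14, 22], [-1, -2]] = [[5, 3], [-6, 3], [5, -5]].

W = [[5, 3], [-6, 3], [5, -5]]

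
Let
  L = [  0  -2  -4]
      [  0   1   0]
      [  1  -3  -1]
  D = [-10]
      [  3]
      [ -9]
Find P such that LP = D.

P = [[1], [3], [1]]

L is on the left of P, so left-multiply by L⁻¹: P = L⁻¹D.
L has determinant 4; L⁻¹ = [[-1/4, 5/2, 1], [0, 1, 0], [-1/4, -1/2, 0]].
P = L⁻¹D = [[-1/4, 5/2, 1], [0, 1, 0], [-1/4, -1/2, 0]] · [[-10], [3], [-9]] = [[1], [3], [1]].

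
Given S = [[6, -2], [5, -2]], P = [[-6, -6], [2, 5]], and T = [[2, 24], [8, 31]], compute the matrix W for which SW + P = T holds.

W = [[2, 4], [2, -3]]

SW = T − P = [[8, 30], [6, 26]].
Since S multiplies W on the left, W = S⁻¹(T − P).
det S = -2; the adjugate gives S⁻¹ = [[1, -1], [5/2, -3]].
W = S⁻¹(T − P) = [[2, 4], [2, -3]].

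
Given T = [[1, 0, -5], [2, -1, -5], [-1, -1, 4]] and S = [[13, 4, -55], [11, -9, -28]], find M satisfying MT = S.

T is on the right of M, so right-multiply by T⁻¹: M = ST⁻¹.
det T = 6, so T⁻¹ = [[-3/2, 5/6, -5/6], [-1/2, -1/6, -5/6], [-1/2, 1/6, -1/6]].
M = ST⁻¹ = [[13, 4, -55], [11, -9, -28]] · [[-3/2, 5/6, -5/6], [-1/2, -1/6, -5/6], [-1/2, 1/6, -1/6]] = [[6, 1, -5], [2, 6, 3]].

M = [[6, 1, -5], [2, 6, 3]]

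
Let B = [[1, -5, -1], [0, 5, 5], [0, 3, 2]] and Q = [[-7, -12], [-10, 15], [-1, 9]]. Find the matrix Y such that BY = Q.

Y = [[3, 3], [3, 3], [-5, 0]]

B is on the left of Y, so left-multiply by B⁻¹: Y = B⁻¹Q.
B has determinant -5; B⁻¹ = [[1, -7/5, 4], [0, -2/5, 1], [0, 3/5, -1]].
Y = B⁻¹Q = [[1, -7/5, 4], [0, -2/5, 1], [0, 3/5, -1]] · [[-7, -12], [-10, 15], [-1, 9]] = [[3, 3], [3, 3], [-5, 0]].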